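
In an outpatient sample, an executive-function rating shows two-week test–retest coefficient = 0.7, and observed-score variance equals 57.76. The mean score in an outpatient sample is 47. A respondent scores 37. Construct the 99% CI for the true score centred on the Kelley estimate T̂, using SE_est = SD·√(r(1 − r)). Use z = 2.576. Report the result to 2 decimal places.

[31.03, 48.97]

SD = √57.76 = 7.600
Estimated true score = 0.700·37 + (1 − 0.700)·47 ≈ 40.000
SE_est = SD · √(r(1 − r)) = 7.600 · √0.210 ≈ 7.600 · 0.458 ≈ 3.483
99% CI: 40.000 ± 8.972 ≈ (31.028, 48.972)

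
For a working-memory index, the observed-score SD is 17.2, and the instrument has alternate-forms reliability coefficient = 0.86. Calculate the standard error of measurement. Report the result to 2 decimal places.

6.44

SEM = 17.200 · √(1 − 0.860) = 17.200 · √0.140 ≃ 17.200 · 0.374 ≃ 6.436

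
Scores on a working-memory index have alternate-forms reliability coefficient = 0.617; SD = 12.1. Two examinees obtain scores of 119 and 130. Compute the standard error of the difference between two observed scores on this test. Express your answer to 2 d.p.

10.59

SEM = 12.100·√(1 − 0.617) ≈ 7.488
SE_diff = √2 · SEM ≈ 10.590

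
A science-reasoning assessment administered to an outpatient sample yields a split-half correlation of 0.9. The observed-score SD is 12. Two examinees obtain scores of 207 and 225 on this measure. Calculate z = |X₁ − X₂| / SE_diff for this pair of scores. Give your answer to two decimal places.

Full-length reliability (Spearman-Brown) = 2(0.9)/(1+0.9) ≈ 0.9474
SEM = 12.0000×√(1 − 0.9474) ≈ 2.7530
Standard error of the difference = 2.7530·√2 ≈ 3.8933
z = |207 − 225| / 3.8933 = 18 / 3.8933 ≈ 4.6233

4.62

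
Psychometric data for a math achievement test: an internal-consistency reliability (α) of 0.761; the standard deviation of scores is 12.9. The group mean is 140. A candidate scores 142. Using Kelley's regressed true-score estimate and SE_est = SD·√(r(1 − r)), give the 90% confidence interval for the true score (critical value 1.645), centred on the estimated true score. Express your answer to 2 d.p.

[132.47, 150.57]

Estimated true score = 0.7610*142 + (1 − 0.7610)*140 ≈ 141.5220
SE_est = 12.9000·√[r(1 − r)] ≈ 5.5015
CI = 141.5220 ± 1.645 * 5.5015 → [132.4720, 150.5720]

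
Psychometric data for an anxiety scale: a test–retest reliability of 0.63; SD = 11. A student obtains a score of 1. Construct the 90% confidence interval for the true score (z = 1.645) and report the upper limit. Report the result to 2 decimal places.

SEM = 11.000 * √(1 − 0.630) = 11.000 * √0.370 ≈ 11.000 * 0.608 ≈ 6.691
1.645 * SEM ≈ 11.007
Upper limit = 1 + 11.007 ≈ 12.007

12.01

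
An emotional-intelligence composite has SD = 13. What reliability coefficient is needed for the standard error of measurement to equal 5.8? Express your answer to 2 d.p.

r = 1 − (SEM / SD)² = 1 − (5.800 / 13)² ≈ 1 − 0.199 ≈ 0.801

0.80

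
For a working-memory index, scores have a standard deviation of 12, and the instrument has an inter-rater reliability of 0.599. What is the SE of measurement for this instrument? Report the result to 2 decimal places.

7.60

SEM = 12.0000 · √(1 − 0.5990) = 12.0000 · √0.4010 ≈ 12.0000 · 0.6332 ≈ 7.5989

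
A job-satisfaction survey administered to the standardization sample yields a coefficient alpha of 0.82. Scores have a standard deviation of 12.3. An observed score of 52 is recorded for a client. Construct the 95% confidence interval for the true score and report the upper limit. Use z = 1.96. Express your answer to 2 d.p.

62.23

SEM = 12.3000 × √(1 − 0.8200) = 12.3000 × √0.1800 ≈ 12.3000 × 0.4243 ≈ 5.2184
Half-width = 1.96×5.2184 ≈ 10.2282
Upper bound: 52 + 10.2282 = 62.2282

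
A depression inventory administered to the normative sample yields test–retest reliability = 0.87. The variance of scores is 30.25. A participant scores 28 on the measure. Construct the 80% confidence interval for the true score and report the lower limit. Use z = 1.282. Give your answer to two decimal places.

25.46

SD = √30.25 = 5.5000
SEM = 5.5000*√(1 − 0.8700) ≈ 1.9831
Margin = 1.282 * 1.9831 ≈ 2.5423
Lower bound: 28 − 2.5423 = 25.4577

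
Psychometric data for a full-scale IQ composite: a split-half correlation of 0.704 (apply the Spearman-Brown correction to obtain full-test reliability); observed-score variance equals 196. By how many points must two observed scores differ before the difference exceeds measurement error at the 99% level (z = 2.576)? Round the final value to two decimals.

SD = √196 = 14.000
Spearman-Brown: r = 2(0.704) / (1 + 0.704) = 1.408 / 1.704 ≈ 0.826
SEM = 14.000 * √(1 − 0.826) = 14.000 * √0.174 ≈ 14.000 * 0.417 ≈ 5.835
SE_diff = SEM * √2 ≈ 5.835 * 1.414 ≈ 8.252
Smallest detectable difference = 2.576*8.252 ≈ 21.257

21.26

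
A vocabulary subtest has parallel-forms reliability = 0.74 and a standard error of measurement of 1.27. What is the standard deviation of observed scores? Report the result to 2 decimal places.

2.49

SD = 1.27 / √(1 − 0.74) ≈ 2.4907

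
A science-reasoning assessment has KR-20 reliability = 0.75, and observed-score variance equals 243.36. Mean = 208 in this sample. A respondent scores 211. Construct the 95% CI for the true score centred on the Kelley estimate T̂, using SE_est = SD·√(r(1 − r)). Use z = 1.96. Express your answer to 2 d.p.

σ = 243.36^(1/2) = 15.6000
T̂ = 0.7500(211) + 0.2500(208) ≈ 210.2500
SE_est = SD × √(r(1 − r)) = 15.6000 × √0.1875 ≈ 15.6000 × 0.4330 ≈ 6.7550
95% CI: 210.2500 ± 13.2398 ≈ (197.0102, 223.4898)

[197.01, 223.49]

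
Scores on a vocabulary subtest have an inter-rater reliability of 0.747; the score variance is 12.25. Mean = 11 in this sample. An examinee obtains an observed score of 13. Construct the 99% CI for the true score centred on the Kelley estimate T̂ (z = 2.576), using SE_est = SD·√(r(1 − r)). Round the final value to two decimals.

SD = √12.25 ≈ 3.50000
Estimated true score = 0.74700·13 + (1 − 0.74700)·11 ≈ 12.49400
SE_est = 3.50000·√(0.74700·0.25300) ≈ 1.52156
CI = 12.49400 ± 2.576 · 1.52156 → [8.57447, 16.41353]

[8.57, 16.41]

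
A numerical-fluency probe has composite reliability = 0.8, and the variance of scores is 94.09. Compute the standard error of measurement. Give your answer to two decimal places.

SD = √94.09 = 9.7000
SEM = 9.7000 · √(1 − 0.8000) = 9.7000 · √0.2000 ≈ 9.7000 · 0.4472 ≈ 4.3380

4.34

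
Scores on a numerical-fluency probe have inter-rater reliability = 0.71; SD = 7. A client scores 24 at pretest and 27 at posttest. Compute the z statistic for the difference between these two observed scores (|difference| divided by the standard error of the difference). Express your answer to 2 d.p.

0.56

SEM = 7.0000 · √(1 − 0.7100) = 7.0000 · √0.2900 ≃ 7.0000 · 0.5385 ≃ 3.7696
SE_diff = √2 · SEM ≃ 5.3310
z = |24 − 27| / 5.3310 = 3 / 5.3310 ≃ 0.5627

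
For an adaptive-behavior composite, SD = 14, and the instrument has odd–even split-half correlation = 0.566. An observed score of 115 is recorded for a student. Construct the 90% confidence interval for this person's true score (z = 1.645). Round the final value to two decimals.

[102.88, 127.12]

r_full = 2·0.566 / (1 + 0.566) ≃ 0.723
SEM = 14.000 × √(1 − 0.723) = 14.000 × √0.277 ≃ 14.000 × 0.526 ≃ 7.370
Margin = 1.645 × 7.370 ≃ 12.124
Interval: (102.876, 127.124)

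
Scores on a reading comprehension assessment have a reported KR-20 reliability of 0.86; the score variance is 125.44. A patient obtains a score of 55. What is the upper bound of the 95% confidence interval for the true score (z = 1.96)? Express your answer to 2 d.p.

63.21

SD = √125.44 = 11.2000
SEM = 11.2000*√(1 − 0.8600) ≈ 4.1907
Margin = 1.96 * 4.1907 ≈ 8.2137
Upper bound: 55 + 8.2137 = 63.2137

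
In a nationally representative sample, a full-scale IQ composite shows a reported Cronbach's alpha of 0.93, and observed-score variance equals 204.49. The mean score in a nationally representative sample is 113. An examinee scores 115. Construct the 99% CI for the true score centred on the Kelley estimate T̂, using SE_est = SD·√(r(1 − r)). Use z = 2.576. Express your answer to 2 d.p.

[105.46, 124.26]

σ = 204.49^(1/2) = 14.3000
T̂ = r·X + (1 − r)·M = 0.9300·115 + 0.0700·113 = 106.9500 + 7.9100 ≃ 114.8600
SE_est = SD · √(r(1 − r)) = 14.3000 · √0.0651 ≃ 14.3000 · 0.2551 ≃ 3.6486
99% CI: 114.8600 ± 9.3988 ≃ (105.4612, 124.2588)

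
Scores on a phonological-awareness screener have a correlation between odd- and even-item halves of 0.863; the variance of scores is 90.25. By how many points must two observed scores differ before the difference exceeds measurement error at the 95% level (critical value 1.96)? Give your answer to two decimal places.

σ = 90.25^(1/2) = 9.5000
Spearman-Brown: r = 2(0.863) / (1 + 0.863) = 1.7260 / 1.8630 ≈ 0.9265
The standard error of measurement is 9.5000×√(1 − 0.9265) ≈ 9.5000×0.2712 ≈ 2.5762.
Standard error of the difference = 2.5762·√2 ≈ 3.6433
Minimum reliable difference = 1.96 × SE_diff ≈ 1.96 × 3.6433 ≈ 7.1408

7.14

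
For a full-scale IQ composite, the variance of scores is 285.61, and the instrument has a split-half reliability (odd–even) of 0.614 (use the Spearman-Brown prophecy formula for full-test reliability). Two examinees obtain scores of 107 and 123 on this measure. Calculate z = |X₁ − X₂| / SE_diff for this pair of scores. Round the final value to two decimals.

1.37

σ = 285.61^(1/2) = 16.900
Spearman-Brown: r = 2(0.614) / (1 + 0.614) = 1.228 / 1.614 ≈ 0.761
SEM = 16.900 * √(1 − 0.761) = 16.900 * √0.239 ≈ 16.900 * 0.489 ≈ 8.265
Standard error of the difference = 8.265·√2 ≈ 11.688
z = |107 − 123| / 11.688 = 16 / 11.688 ≈ 1.369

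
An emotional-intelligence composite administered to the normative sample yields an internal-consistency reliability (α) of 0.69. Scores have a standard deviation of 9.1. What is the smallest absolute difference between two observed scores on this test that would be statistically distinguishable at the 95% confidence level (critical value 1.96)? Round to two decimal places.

SEM = 9.100 * √(1 − 0.690) = 9.100 * √0.310 ≈ 9.100 * 0.557 ≈ 5.067
Standard error of the difference = 5.067·√2 ≈ 7.165
Smallest detectable difference = 1.96*7.165 ≈ 14.044

14.04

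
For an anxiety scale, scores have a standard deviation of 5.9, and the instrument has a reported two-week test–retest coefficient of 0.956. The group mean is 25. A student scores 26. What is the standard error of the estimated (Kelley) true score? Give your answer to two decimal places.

SE_est = 5.9000*√(0.9560*0.0440) ≈ 1.2101

1.21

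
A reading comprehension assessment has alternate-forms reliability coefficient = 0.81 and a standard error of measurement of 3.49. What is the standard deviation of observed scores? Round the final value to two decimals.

σ = SEM·(1 − r)^(−1/2) ≈ 3.49·2.29416 ≈ 8.00661

8.01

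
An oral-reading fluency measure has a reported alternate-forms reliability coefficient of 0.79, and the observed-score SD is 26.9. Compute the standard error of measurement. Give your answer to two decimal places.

12.33

SEM = 26.900 * √(1 − 0.790) = 26.900 * √0.210 ≈ 26.900 * 0.458 ≈ 12.327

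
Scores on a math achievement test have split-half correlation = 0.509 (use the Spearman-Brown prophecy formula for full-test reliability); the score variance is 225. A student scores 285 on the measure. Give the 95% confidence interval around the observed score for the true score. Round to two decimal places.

SD = √225 ≃ 15.0000
Spearman-Brown: r = 2(0.509) / (1 + 0.509) = 1.0180 / 1.5090 ≃ 0.6746
The standard error of measurement is 15.0000×√(1 − 0.6746) ≃ 15.0000×0.5704 ≃ 8.5563.
Half-width = 1.96×8.5563 ≃ 16.7704
Interval: (268.2296, 301.7704)

[268.23, 301.77]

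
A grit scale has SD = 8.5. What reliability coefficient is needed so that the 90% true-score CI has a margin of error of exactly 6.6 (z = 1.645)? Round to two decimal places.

0.78

Required SEM = 6.6 / 1.645 ≈ 4.01216
r = 1 − (4.01216/8.5)² ≈ 1 − 0.22280 ≈ 0.77720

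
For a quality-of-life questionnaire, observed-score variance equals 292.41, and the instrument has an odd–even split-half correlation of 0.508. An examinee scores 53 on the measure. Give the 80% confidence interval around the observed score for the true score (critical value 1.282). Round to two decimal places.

[40.48, 65.52]

SD = √292.41 = 17.1000
Full-length reliability (Spearman-Brown) = 2(0.508)/(1+0.508) ≈ 0.6737
SEM = 17.1000 * √(1 − 0.6737) = 17.1000 * √0.3263 ≈ 17.1000 * 0.5712 ≈ 9.7674
1.282 * SEM ≈ 12.5218
CI = 53 ± 12.5218 → [40.4782, 65.5218]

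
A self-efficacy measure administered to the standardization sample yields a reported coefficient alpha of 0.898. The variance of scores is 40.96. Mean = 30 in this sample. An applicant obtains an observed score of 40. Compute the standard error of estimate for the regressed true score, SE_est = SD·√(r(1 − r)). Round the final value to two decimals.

SD = √40.96 ≈ 6.4000
SE_est = SD × √(r(1 − r)) = 6.4000 × √0.0916 ≈ 6.4000 × 0.3026 ≈ 1.9369

1.94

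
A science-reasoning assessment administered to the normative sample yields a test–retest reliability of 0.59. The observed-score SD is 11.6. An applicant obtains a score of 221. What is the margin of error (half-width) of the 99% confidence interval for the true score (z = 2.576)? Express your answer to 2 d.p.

19.13

SEM = 11.600 · √(1 − 0.590) = 11.600 · √0.410 ≈ 11.600 · 0.640 ≈ 7.428
Half-width = 2.576·7.428 ≈ 19.134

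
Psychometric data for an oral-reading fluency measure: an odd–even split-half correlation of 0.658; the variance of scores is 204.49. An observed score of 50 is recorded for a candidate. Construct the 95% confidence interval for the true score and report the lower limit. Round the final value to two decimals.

σ = 204.49^(1/2) = 14.30000
r_full = 2·0.658 / (1 + 0.658) ≈ 0.79373
The standard error of measurement is 14.30000×√(1 − 0.79373) ≈ 14.30000×0.45417 ≈ 6.49467.
1.96 × SEM ≈ 12.72955
Lower bound: 50 − 12.72955 = 37.27045

37.27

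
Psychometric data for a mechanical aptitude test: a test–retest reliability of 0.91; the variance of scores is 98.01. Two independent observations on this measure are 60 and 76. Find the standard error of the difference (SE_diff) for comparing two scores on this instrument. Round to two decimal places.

4.20

SD = √98.01 ≈ 9.90000
SEM = 9.90000 · √(1 − 0.91000) = 9.90000 · √0.09000 ≈ 9.90000 · 0.30000 ≈ 2.97000
SE_diff = √2 · SEM ≈ 4.20021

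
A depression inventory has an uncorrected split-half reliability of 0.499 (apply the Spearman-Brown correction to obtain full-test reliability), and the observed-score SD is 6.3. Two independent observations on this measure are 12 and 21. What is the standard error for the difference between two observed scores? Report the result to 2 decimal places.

r_full = 2·0.499 / (1 + 0.499) ≃ 0.666
SEM = 6.300·√(1 − 0.666) ≃ 3.642
SE_diff = √2 · SEM ≃ 5.151

5.15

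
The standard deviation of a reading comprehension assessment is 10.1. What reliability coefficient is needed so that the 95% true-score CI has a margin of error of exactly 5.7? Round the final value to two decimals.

SEM needed = half-width / z = 5.7/1.96 ≃ 2.908
r = 1 − (SEM / SD)² = 1 − (2.908 / 10.1)² ≃ 1 − 0.083 ≃ 0.917

0.92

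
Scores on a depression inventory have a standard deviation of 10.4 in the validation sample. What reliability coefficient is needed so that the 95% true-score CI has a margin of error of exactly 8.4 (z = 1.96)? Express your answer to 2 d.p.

0.83

Required SEM = 8.4 / 1.96 ≈ 4.2857
Required reliability = 1 − (SEM/SD)² = 1 − 0.1698 ≈ 0.8302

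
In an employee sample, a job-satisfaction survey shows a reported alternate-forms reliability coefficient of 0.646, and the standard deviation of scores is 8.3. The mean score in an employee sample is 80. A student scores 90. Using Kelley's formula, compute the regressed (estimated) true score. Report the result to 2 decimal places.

86.46

Estimated true score = 0.64600·90 + (1 − 0.64600)·80 ≈ 86.46000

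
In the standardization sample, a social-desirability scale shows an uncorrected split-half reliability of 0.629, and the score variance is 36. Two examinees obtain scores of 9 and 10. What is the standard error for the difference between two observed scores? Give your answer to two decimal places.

SD = √36 ≃ 6.0000
r_full = 2·0.629 / (1 + 0.629) ≃ 0.7723
SEM = 6.0000 · √(1 − 0.7723) = 6.0000 · √0.2277 ≃ 6.0000 · 0.4772 ≃ 2.8634
SE_diff = √2 · SEM ≃ 4.0494

4.05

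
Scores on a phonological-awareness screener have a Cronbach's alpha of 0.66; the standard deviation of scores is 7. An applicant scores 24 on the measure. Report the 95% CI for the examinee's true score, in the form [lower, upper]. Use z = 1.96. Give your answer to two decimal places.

SEM = 7.0000 · √(1 − 0.6600) = 7.0000 · √0.3400 ≈ 7.0000 · 0.5831 ≈ 4.0817
Half-width = 1.96·4.0817 ≈ 8.0001
Interval: (15.9999, 32.0001)

[16.00, 32.00]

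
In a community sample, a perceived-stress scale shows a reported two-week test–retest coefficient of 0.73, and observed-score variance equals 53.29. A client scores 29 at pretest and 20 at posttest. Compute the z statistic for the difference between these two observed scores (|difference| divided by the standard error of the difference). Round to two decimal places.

SD = √53.29 = 7.300
SEM = 7.300 × √(1 − 0.730) = 7.300 × √0.270 ≈ 7.300 × 0.520 ≈ 3.793
Standard error of the difference = 3.793·√2 ≈ 5.364
z = |29 − 20| / 5.364 = 9 / 5.364 ≈ 1.678

1.68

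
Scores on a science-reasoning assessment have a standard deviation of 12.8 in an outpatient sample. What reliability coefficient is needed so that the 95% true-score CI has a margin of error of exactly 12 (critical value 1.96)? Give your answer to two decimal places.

SEM needed = half-width / z = 12/1.96 ≈ 6.1224
r = 1 − (6.1224/12.8)² ≈ 1 − 0.2288 ≈ 0.7712

0.77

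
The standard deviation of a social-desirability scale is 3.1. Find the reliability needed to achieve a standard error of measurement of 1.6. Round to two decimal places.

r = 1 − (SEM / SD)² = 1 − (1.600 / 3.1)² ≃ 1 − 0.266 ≃ 0.734

0.73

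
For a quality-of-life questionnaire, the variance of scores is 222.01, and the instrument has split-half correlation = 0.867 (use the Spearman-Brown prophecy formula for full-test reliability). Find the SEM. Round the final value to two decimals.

σ = 222.01^(1/2) = 14.900
r_full = 2·0.867 / (1 + 0.867) ≈ 0.929
SEM = 14.900 * √(1 − 0.929) = 14.900 * √0.071 ≈ 14.900 * 0.267 ≈ 3.977

3.98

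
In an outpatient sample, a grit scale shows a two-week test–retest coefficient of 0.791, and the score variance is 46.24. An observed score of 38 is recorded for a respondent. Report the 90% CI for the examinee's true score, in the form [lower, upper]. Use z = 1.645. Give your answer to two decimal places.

[32.89, 43.11]

σ = 46.24^(1/2) = 6.800
SEM = 6.800 * √(1 − 0.791) = 6.800 * √0.209 ≈ 6.800 * 0.457 ≈ 3.109
Margin = 1.645 * 3.109 ≈ 5.114
90% CI: 38 ± 5.114 = [32.886, 43.114]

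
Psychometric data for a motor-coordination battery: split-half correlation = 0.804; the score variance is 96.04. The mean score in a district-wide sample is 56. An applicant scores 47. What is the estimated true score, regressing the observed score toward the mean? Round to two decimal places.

r_full = 2·0.804 / (1 + 0.804) ≈ 0.891
T̂ = r·X + (1 − r)·M = 0.891×47 + 0.109×56 ≈ 41.894 + 6.084 ≈ 47.978

47.98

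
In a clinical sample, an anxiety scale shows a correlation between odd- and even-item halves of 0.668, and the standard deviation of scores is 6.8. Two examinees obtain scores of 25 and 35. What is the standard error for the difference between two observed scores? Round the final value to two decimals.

Spearman-Brown: r = 2(0.668) / (1 + 0.668) = 1.3360 / 1.6680 ≈ 0.8010
SEM = 6.8000 × √(1 − 0.8010) = 6.8000 × √0.1990 ≈ 6.8000 × 0.4461 ≈ 3.0338
Standard error of the difference = 3.0338·√2 ≈ 4.2904

4.29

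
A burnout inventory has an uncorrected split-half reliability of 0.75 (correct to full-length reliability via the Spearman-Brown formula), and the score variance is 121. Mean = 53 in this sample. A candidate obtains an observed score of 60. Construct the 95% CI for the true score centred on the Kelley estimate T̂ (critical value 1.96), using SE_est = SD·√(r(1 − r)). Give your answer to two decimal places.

[51.46, 66.54]

SD = √121 ≈ 11.00000
r_full = 2·0.75 / (1 + 0.75) ≈ 0.85714
Estimated true score = 0.85714·60 + (1 − 0.85714)·53 ≈ 59.00000
SE_est = 11.00000·√[r(1 − r)] ≈ 3.84920
95% CI: 59.00000 ± 7.54443 ≈ (51.45557, 66.54443)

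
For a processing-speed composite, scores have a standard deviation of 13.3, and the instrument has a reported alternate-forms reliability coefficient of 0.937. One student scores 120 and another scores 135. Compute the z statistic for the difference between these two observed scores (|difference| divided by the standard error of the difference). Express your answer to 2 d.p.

3.18

SEM = 13.30000·√(1 − 0.93700) ≃ 3.33827
SE_diff = SEM · √2 ≃ 3.33827 · 1.41421 ≃ 4.72103
z = 15 / 4.72103 ≃ 3.17727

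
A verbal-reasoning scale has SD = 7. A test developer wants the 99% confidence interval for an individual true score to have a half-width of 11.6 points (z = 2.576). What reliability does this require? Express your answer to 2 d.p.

0.59

Required SEM = 11.6 / 2.576 ≈ 4.503
r = 1 − (4.503/7)² ≈ 1 − 0.414 ≈ 0.586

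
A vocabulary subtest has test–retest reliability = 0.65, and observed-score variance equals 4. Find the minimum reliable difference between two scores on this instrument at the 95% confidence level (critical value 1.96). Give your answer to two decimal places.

3.28

SD = √4 = 2.000
SEM = 2.000 · √(1 − 0.650) = 2.000 · √0.350 ≈ 2.000 · 0.592 ≈ 1.183
SE_diff = SEM · √2 ≈ 1.183 · 1.414 ≈ 1.673
Smallest detectable difference = 1.96·1.673 ≈ 3.280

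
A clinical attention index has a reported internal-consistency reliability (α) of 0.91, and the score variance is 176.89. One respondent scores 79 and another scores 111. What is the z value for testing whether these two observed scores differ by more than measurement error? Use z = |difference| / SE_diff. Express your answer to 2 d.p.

σ = 176.89^(1/2) = 13.300
SEM = 13.300 × √(1 − 0.910) = 13.300 × √0.090 ≃ 13.300 × 0.300 ≃ 3.990
SE_diff = SEM × √2 ≃ 3.990 × 1.414 ≃ 5.643
z = |79 − 111| / 5.643 = 32 / 5.643 ≃ 5.671

5.67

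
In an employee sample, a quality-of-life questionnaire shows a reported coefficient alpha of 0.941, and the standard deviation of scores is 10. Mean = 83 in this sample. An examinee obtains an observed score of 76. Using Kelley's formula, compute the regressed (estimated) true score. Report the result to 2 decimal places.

Estimated true score = 0.9410·76 + (1 − 0.9410)·83 ≃ 76.4130

76.41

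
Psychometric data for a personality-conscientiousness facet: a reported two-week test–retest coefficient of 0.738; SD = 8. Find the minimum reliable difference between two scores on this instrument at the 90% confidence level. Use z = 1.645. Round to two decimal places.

SEM = 8.0000 × √(1 − 0.7380) = 8.0000 × √0.2620 ≈ 8.0000 × 0.5119 ≈ 4.0949
SE_diff = SEM × √2 ≈ 4.0949 × 1.4142 ≈ 5.7910
Minimum reliable difference = 1.645 × SE_diff ≈ 1.645 × 5.7910 ≈ 9.5262

9.53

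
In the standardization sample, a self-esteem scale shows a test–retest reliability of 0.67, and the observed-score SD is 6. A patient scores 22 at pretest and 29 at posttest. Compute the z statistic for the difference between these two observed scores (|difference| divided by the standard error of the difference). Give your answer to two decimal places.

1.44

The standard error of measurement is 6.000·√(1 − 0.670) ≈ 6.000·0.574 ≈ 3.447.
SE_diff = SEM · √2 ≈ 3.447 · 1.414 ≈ 4.874
z = 7 / 4.874 ≈ 1.436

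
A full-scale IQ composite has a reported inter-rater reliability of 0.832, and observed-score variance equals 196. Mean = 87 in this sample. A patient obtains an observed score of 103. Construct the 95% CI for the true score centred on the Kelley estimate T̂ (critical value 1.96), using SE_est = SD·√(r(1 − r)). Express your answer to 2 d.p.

SD = √196 ≈ 14.000
Estimated true score = 0.832×103 + (1 − 0.832)×87 ≈ 100.312
SE_est = 14.000·√[r(1 − r)] ≈ 5.234
95% CI: 100.312 ± 10.259 ≈ (90.053, 110.571)

[90.05, 110.57]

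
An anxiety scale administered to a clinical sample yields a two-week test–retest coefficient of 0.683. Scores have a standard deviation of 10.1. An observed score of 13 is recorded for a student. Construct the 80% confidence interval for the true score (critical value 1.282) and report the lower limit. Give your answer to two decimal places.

5.71

SEM = 10.1000*√(1 − 0.6830) ≈ 5.6866
Margin = 1.282 * 5.6866 ≈ 7.2902
Lower limit = 13 − 7.2902 ≈ 5.7098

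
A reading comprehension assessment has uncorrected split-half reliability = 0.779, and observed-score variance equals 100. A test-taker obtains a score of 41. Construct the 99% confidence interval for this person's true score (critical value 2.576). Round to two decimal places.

SD = √100 = 10.000
r_full = 2·0.779 / (1 + 0.779) ≈ 0.876
SEM = 10.000 × √(1 − 0.876) = 10.000 × √0.124 ≈ 10.000 × 0.352 ≈ 3.525
Half-width = 2.576×3.525 ≈ 9.079
Interval: (31.921, 50.079)

[31.92, 50.08]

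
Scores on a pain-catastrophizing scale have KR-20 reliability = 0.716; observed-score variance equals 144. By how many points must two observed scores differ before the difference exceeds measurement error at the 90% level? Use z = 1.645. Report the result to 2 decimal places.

14.88

SD = √144 ≈ 12.000
The standard error of measurement is 12.000·√(1 − 0.716) ≈ 12.000·0.533 ≈ 6.395.
SE_diff = SEM · √2 ≈ 6.395 · 1.414 ≈ 9.044
Minimum reliable difference = 1.645 · SE_diff ≈ 1.645 · 9.044 ≈ 14.877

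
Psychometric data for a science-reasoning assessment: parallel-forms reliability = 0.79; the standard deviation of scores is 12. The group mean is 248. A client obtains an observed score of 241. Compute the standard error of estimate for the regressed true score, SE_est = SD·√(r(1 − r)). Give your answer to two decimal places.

4.89

SE_est = 12.000·√[r(1 − r)] ≈ 4.888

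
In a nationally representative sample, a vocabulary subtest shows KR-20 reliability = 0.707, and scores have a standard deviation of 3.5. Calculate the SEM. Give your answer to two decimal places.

1.89

SEM = 3.5000 · √(1 − 0.7070) = 3.5000 · √0.2930 ≈ 3.5000 · 0.5413 ≈ 1.8945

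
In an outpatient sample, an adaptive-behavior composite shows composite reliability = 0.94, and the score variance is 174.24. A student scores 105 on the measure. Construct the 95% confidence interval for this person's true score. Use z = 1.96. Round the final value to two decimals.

σ = 174.24^(1/2) = 13.2000
SEM = 13.2000×√(1 − 0.9400) ≃ 3.2333
1.96 × SEM ≃ 6.3373
Interval: (98.6627, 111.3373)

[98.66, 111.34]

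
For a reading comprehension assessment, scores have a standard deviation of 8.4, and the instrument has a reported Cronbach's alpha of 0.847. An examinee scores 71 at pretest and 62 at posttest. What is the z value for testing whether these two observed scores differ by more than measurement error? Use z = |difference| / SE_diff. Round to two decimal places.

1.94

SEM = 8.4000 * √(1 − 0.8470) = 8.4000 * √0.1530 ≃ 8.4000 * 0.3912 ≃ 3.2857
SE_diff = SEM * √2 ≃ 3.2857 * 1.4142 ≃ 4.6467
z = |71 − 62| / 4.6467 = 9 / 4.6467 ≃ 1.9369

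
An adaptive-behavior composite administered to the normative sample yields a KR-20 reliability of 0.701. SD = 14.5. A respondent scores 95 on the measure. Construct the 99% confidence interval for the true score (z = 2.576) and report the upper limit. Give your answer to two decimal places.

The standard error of measurement is 14.50000·√(1 − 0.70100) ≈ 14.50000·0.54681 ≈ 7.92873.
2.576 · SEM ≈ 20.42441
Upper bound: 95 + 20.42441 = 115.42441

115.42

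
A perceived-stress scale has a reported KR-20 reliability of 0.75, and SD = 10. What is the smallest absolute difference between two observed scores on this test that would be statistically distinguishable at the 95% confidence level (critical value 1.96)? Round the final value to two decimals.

13.86

SEM = 10.000·√(1 − 0.750) ≈ 5.000
SE_diff = √2 · SEM ≈ 7.071
Smallest detectable difference = 1.96·7.071 ≈ 13.859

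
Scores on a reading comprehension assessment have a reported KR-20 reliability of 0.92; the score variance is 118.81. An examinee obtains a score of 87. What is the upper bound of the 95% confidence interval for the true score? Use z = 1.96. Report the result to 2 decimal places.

SD = √118.81 ≈ 10.900
SEM = 10.900×√(1 − 0.920) ≈ 3.083
Margin = 1.96 × 3.083 ≈ 6.043
Upper bound: 87 + 6.043 = 93.043

93.04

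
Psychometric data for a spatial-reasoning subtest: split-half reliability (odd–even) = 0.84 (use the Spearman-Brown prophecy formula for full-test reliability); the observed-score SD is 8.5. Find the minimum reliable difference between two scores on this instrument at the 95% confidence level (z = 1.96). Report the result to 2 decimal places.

Spearman-Brown: r = 2(0.84) / (1 + 0.84) = 1.680 / 1.840 ≈ 0.913
The standard error of measurement is 8.500×√(1 − 0.913) ≈ 8.500×0.295 ≈ 2.507.
Standard error of the difference = 2.507·√2 ≈ 3.545
Smallest detectable difference = 1.96×3.545 ≈ 6.948

6.95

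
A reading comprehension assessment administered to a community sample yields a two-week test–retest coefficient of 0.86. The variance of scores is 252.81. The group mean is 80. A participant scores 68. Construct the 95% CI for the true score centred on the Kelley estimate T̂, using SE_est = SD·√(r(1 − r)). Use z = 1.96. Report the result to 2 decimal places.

[58.87, 80.49]

σ = 252.81^(1/2) = 15.9000
T̂ = r·X + (1 − r)·M = 0.8600*68 + 0.1400*80 = 58.4800 + 11.2000 ≈ 69.6800
SE_est = 15.9000·√[r(1 − r)] ≈ 5.5171
CI = 69.6800 ± 1.96 * 5.5171 → [58.8665, 80.4935]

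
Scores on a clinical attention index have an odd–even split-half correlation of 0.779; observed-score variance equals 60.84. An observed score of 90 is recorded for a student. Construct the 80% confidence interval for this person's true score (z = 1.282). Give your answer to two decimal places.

σ = 60.84^(1/2) = 7.8000
r_full = 2·0.779 / (1 + 0.779) ≃ 0.8758
SEM = 7.8000*√(1 − 0.8758) ≃ 2.7492
Half-width = 1.282*2.7492 ≃ 3.5244
CI = 90 ± 3.5244 → [86.4756, 93.5244]

[86.48, 93.52]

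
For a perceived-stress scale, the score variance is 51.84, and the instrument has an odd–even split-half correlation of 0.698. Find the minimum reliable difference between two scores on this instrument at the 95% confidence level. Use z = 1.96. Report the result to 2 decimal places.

8.42

SD = √51.84 = 7.2000
r_full = 2·0.698 / (1 + 0.698) ≈ 0.8221
SEM = 7.2000 * √(1 − 0.8221) = 7.2000 * √0.1779 ≈ 7.2000 * 0.4217 ≈ 3.0365
SE_diff = SEM * √2 ≈ 3.0365 * 1.4142 ≈ 4.2942
Smallest detectable difference = 1.96*4.2942 ≈ 8.4166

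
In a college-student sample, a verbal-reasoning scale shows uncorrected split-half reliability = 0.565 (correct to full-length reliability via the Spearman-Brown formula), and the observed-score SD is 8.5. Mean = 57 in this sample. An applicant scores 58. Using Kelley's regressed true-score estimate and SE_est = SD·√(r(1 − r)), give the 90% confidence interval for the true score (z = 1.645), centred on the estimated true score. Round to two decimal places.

r_full = 2·0.565 / (1 + 0.565) ≈ 0.722
T̂ = r·X + (1 − r)·M = 0.722·58 + 0.278·57 ≈ 41.879 + 15.843 ≈ 57.722
SE_est = 8.500·√(0.722·0.278) ≈ 3.808
90% CI: 57.722 ± 6.264 ≈ (51.458, 63.986)

[51.46, 63.99]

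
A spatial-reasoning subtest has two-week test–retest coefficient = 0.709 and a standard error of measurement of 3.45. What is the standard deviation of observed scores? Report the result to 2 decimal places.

6.40

SD = SEM / √(1 − r) = 3.45 / √0.291 ≈ 3.45 / 0.539 ≈ 6.395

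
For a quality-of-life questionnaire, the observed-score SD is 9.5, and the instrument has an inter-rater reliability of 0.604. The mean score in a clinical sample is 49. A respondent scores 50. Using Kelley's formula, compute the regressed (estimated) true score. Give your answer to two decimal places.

49.60

Estimated true score = 0.60400×50 + (1 − 0.60400)×49 ≃ 49.60400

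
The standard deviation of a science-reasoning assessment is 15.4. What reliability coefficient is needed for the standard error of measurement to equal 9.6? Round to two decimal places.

0.61

r = 1 − (SEM / SD)² = 1 − (9.600 / 15.4)² ≈ 1 − 0.389 ≈ 0.611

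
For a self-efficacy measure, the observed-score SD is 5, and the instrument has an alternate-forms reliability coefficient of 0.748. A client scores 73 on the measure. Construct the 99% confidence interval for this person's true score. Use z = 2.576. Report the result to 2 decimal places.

SEM = 5.0000×√(1 − 0.7480) ≈ 2.5100
Margin = 2.576 × 2.5100 ≈ 6.4657
Interval: (66.5343, 79.4657)

[66.53, 79.47]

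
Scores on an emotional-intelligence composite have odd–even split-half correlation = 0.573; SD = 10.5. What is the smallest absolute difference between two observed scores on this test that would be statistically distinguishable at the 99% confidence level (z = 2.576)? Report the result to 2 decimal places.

Full-length reliability (Spearman-Brown) = 2(0.573)/(1+0.573) ≈ 0.72854
SEM = 10.50000 * √(1 − 0.72854) = 10.50000 * √0.27146 ≈ 10.50000 * 0.52101 ≈ 5.47065
Standard error of the difference = 5.47065·√2 ≈ 7.73667
Smallest detectable difference = 2.576*7.73667 ≈ 19.92965

19.93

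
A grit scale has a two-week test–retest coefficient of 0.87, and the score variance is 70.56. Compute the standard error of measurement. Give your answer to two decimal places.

σ = 70.56^(1/2) = 8.40000
SEM = 8.40000 * √(1 − 0.87000) = 8.40000 * √0.13000 ≃ 8.40000 * 0.36056 ≃ 3.02866

3.03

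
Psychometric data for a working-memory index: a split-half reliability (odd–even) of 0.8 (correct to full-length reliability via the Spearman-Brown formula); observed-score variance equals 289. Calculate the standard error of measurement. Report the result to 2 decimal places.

SD = √289 = 17.00000
r_full = 2·0.8 / (1 + 0.8) ≃ 0.88889
SEM = 17.00000·√(1 − 0.88889) ≃ 5.66667

5.67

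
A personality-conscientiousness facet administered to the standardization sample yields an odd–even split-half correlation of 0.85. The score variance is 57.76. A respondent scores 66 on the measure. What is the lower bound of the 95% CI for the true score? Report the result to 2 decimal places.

61.76

σ = 57.76^(1/2) = 7.60000
r_full = 2·0.85 / (1 + 0.85) ≈ 0.91892
SEM = 7.60000 * √(1 − 0.91892) = 7.60000 * √0.08108 ≈ 7.60000 * 0.28475 ≈ 2.16408
Half-width = 1.96*2.16408 ≈ 4.24160
Lower limit = 66 − 4.24160 ≈ 61.75840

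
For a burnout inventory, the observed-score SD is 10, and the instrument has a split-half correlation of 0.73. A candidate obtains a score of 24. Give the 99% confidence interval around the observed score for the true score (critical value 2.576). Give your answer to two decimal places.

r_full = 2·0.73 / (1 + 0.73) ≈ 0.844
SEM = 10.000 * √(1 − 0.844) = 10.000 * √0.156 ≈ 10.000 * 0.395 ≈ 3.951
Half-width = 2.576*3.951 ≈ 10.177
99% CI: 24 ± 10.177 = [13.823, 34.177]

[13.82, 34.18]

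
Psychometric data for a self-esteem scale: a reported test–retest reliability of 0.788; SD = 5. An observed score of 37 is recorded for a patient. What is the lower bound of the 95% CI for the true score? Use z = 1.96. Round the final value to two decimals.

32.49

SEM = 5.000 × √(1 − 0.788) = 5.000 × √0.212 ≃ 5.000 × 0.460 ≃ 2.302
Margin = 1.96 × 2.302 ≃ 4.512
Lower bound: 37 − 4.512 = 32.488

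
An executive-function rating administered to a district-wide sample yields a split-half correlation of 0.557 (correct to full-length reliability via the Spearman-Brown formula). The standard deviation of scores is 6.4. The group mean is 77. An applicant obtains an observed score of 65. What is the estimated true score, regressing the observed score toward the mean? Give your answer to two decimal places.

68.41

Spearman-Brown: r = 2(0.557) / (1 + 0.557) = 1.114 / 1.557 ≈ 0.715
T̂ = 0.715(65) + 0.285(77) ≈ 68.414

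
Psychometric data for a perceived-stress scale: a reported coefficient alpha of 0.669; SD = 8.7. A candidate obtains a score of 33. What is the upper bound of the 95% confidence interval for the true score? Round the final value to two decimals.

42.81

SEM = 8.700 * √(1 − 0.669) = 8.700 * √0.331 ≈ 8.700 * 0.575 ≈ 5.005
Margin = 1.96 * 5.005 ≈ 9.810
Upper bound: 33 + 9.810 = 42.810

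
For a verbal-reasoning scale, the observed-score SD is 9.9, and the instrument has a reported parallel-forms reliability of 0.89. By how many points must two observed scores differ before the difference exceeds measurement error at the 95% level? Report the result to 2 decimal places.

SEM = 9.900*√(1 − 0.890) ≃ 3.283
Standard error of the difference = 3.283·√2 ≃ 4.644
Minimum reliable difference = 1.96 * SE_diff ≃ 1.96 * 4.644 ≃ 9.101

9.10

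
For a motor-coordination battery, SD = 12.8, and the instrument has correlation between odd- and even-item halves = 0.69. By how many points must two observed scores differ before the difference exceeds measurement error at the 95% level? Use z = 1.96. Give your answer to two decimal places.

15.20

Spearman-Brown: r = 2(0.69) / (1 + 0.69) = 1.3800 / 1.6900 ≃ 0.8166
SEM = 12.8000 × √(1 − 0.8166) = 12.8000 × √0.1834 ≃ 12.8000 × 0.4283 ≃ 5.4821
Standard error of the difference = 5.4821·√2 ≃ 7.7529
Minimum reliable difference = 1.96 × SE_diff ≃ 1.96 × 7.7529 ≃ 15.1956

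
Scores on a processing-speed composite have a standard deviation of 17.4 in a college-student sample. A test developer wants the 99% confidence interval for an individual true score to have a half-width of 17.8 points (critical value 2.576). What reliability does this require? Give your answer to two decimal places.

SEM needed = half-width / z = 17.8/2.576 ≈ 6.910
r = 1 − (SEM / SD)² = 1 − (6.910 / 17.4)² ≈ 1 − 0.158 ≈ 0.842

0.84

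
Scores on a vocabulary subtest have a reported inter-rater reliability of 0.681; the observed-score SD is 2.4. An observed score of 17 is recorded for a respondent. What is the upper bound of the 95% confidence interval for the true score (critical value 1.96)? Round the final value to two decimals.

SEM = 2.400 × √(1 − 0.681) = 2.400 × √0.319 ≈ 2.400 × 0.565 ≈ 1.356
Half-width = 1.96×1.356 ≈ 2.657
Upper bound: 17 + 2.657 = 19.657

19.66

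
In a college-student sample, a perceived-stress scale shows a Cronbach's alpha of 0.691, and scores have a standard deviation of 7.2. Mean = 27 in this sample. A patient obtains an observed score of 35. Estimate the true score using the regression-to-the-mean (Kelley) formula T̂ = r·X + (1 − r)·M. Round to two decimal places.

T̂ = 0.69100(35) + 0.30900(27) ≃ 32.52800

32.53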